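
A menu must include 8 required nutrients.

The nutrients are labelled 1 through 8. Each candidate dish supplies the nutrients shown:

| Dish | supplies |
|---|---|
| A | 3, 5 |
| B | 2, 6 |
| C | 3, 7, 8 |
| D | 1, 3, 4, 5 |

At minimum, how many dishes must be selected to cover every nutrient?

B and C and D together: B ∪ C ∪ D = {1, 2, 3, 4, 5, 6, 7, 8} — every nutrient is covered.
Only D contains 1, so D is forced; the remaining 4 nutrients need at least 2 more dishes (each remaining dish adds at most 2) — so at least 3 dishes are needed, and 3 is optimal.

3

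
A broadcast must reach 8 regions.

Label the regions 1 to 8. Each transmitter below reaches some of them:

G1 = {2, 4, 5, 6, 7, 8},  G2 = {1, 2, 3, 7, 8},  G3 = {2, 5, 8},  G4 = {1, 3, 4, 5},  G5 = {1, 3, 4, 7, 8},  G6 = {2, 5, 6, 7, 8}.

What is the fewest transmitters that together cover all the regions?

2

Take {G1, G5}. Their union is {1, 2, 3, 4, 5, 6, 7, 8}, which is all 8 regions.
No single transmitter has all 8 regions (the largest, G1, has 6), so 2 is optimal.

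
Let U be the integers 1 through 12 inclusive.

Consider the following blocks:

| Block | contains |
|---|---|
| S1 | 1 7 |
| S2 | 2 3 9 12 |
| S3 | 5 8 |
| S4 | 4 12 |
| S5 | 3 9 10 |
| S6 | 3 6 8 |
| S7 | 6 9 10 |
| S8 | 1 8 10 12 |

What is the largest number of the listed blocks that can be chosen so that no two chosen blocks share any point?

S1, S3, S4, S5 are pairwise disjoint (S1={1,7}; S3={5,8}; S4={4,12}; S5={3,9,10}).
Every remaining block overlaps one of these, and no 5 of the listed blocks are pairwise disjoint, so 4 is the maximum.

4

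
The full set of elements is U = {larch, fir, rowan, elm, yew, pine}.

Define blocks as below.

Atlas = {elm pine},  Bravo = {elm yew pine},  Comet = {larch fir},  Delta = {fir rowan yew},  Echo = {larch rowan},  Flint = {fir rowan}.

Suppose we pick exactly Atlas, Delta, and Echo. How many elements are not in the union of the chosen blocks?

Union of Atlas, Delta, Echo = {larch, fir, rowan, elm, yew, pine} — that's every element, so 0 are uncovered.

0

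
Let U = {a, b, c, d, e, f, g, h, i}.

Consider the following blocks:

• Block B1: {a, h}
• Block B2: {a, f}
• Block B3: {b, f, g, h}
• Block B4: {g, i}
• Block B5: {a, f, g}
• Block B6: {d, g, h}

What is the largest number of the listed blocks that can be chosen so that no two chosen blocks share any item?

B1, B4 are pairwise disjoint (B1={a,h}; B4={g,i}).
Every remaining block overlaps one of these, and no 3 of the listed blocks are pairwise disjoint, so 2 is the maximum.

2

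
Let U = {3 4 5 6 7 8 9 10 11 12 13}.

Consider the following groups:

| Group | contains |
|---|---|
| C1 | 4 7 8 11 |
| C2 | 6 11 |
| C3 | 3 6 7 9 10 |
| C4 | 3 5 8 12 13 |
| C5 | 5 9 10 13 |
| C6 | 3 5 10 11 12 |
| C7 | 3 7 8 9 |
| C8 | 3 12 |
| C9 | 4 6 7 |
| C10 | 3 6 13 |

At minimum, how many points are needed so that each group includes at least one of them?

The 4 points {6, 8, 10, 12} hit every group.
No choice of 3 points meets every group, so 4 is the minimum.

4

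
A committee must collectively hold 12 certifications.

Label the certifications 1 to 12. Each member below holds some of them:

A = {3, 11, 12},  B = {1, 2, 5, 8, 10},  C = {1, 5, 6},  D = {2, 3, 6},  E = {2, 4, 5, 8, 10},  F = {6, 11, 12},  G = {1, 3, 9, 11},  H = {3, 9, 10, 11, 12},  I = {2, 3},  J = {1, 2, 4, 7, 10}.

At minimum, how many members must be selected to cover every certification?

4

B and C and H and J together: B ∪ C ∪ H ∪ J = {1, 2, 3, 4, 5, 6, 7, 8, 9, 10, 11, 12} — every certification is covered.
No 3 of the 10 members cover everything (all 120 combinations miss at least one certification), so 4 is optimal.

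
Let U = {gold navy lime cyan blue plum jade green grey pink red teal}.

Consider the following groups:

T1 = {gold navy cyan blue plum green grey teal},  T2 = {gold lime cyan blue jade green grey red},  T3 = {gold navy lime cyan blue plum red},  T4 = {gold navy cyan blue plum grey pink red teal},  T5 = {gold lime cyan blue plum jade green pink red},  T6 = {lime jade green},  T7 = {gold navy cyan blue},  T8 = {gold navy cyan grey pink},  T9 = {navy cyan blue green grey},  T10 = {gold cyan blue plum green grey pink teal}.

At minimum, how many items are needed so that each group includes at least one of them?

Take H = {gold, green}. Each listed group contains at least one of these, so H is a hitting set of size 2.
The groups T6, T7 are pairwise disjoint, so any hitting set needs a separate item for each — at least 2. Hence 2 is optimal.

2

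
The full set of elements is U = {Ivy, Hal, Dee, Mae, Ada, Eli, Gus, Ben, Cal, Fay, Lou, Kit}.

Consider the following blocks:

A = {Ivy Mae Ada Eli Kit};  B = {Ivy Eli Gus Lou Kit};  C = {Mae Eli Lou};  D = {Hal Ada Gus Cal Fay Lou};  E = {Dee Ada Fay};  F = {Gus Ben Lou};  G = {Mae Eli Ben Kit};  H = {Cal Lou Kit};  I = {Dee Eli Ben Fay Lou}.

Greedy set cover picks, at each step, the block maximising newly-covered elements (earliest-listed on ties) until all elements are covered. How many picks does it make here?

Greedy: pick D (covers 6 new) → pick A (covers 4 new) → pick I (covers 2 new). Total picks: 3.

3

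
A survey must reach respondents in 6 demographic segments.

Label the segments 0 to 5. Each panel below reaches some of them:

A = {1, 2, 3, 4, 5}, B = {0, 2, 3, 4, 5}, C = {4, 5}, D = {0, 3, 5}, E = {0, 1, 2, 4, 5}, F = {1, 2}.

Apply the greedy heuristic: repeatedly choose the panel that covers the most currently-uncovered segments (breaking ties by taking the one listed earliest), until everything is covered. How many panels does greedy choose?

Greedy: pick A (covers 5 new) → pick B (covers 1 new). Total picks: 2.

2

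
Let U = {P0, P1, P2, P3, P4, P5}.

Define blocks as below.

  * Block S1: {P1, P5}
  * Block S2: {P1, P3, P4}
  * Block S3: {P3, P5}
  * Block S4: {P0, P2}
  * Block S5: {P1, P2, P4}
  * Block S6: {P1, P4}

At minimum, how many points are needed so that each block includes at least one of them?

3

The 3 points {P1, P2, P5} hit every block.
The blocks S3, S4, S6 are pairwise disjoint, so any hitting set needs a separate point for each — at least 3. Hence 3 is optimal.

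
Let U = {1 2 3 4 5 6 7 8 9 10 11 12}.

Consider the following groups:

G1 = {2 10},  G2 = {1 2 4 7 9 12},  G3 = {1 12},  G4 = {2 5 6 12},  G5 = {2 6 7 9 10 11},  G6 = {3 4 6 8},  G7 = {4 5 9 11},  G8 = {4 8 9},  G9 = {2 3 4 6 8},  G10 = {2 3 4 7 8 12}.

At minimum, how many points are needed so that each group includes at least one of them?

H = {2, 4, 12} meets every group (each contains at least one member of H), and |H| = 3.
The groups G1, G3, G8 are pairwise disjoint, so any hitting set needs a separate point for each — at least 3. Hence 3 is optimal.

3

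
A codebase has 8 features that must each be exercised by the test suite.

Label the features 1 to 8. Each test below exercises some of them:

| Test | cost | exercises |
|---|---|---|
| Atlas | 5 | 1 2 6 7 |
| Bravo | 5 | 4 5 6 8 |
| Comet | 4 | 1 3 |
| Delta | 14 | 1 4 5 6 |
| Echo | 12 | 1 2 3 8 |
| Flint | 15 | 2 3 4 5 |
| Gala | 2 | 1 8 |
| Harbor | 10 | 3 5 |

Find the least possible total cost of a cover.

14

Atlas, Bravo, Comet together cover every feature (Atlas ∪ Bravo ∪ Comet = {1, 2, 3, 4, 5, 6, 7, 8}); total cost 5 + 5 + 4 = 14.
The greedy pick Gala, Atlas, Bravo, Comet costs 16; no covering selection beats 14.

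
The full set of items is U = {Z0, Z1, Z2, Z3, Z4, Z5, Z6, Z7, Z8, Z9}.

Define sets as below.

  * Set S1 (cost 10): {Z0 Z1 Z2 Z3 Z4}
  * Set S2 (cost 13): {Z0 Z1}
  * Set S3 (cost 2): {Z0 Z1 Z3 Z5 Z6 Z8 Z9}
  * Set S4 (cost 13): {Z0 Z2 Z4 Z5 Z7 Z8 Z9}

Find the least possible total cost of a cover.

S3, S4 together cover every item (S3 ∪ S4 = {Z0, Z1, Z2, Z3, Z4, Z5, Z6, Z7, Z8, Z9}); total cost 2 + 13 = 15.
No covering selection has total cost below 15.

15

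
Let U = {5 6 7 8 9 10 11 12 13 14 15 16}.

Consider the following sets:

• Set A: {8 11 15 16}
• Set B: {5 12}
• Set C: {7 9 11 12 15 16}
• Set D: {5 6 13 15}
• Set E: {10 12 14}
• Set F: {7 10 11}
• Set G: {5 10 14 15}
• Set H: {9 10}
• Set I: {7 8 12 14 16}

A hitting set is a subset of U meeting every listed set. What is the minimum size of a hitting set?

Take T = {5, 10, 16}. Each listed set contains at least one of these, so T is a hitting set of size 3.
The sets D, H, I are pairwise disjoint, so any hitting set needs a separate element for each — at least 3. Hence 3 is optimal.

3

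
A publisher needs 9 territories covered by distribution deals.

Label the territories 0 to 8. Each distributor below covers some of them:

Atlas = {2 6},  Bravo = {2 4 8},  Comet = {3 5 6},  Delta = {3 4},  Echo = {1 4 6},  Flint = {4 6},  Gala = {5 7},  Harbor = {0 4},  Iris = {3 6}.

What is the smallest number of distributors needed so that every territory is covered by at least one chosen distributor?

Bravo and Echo and Gala and Harbor and Iris together: Bravo ∪ Echo ∪ Gala ∪ Harbor ∪ Iris = {0, 1, 2, 3, 4, 5, 6, 7, 8} — every territory is covered.
No 4 of the 9 distributors cover everything (all 126 combinations miss at least one territory), so 5 is optimal.

5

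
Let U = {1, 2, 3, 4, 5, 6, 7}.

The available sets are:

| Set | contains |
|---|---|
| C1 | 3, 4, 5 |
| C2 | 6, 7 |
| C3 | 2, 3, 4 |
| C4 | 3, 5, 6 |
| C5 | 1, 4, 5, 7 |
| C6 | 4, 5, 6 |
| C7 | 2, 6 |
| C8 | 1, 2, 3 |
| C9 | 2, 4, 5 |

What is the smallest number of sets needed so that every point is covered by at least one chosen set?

C4, C5, and C8 cover everything between them: the union {1, 2, 3, 4, 5, 6, 7} is all of U.
No 2 of the 9 sets cover everything (all 36 combinations miss at least one point), so 3 is optimal.

3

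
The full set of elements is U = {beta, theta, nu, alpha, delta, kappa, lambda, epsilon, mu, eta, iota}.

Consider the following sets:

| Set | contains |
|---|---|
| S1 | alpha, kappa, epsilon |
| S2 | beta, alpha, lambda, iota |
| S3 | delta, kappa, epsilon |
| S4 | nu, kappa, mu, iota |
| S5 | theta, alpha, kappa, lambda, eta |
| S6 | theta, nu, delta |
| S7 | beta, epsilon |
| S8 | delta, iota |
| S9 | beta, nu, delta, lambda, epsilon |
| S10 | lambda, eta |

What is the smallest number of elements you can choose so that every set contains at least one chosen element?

The 4 elements {theta, epsilon, eta, iota} hit every set.
No choice of 3 elements meets every set, so 4 is the minimum.

4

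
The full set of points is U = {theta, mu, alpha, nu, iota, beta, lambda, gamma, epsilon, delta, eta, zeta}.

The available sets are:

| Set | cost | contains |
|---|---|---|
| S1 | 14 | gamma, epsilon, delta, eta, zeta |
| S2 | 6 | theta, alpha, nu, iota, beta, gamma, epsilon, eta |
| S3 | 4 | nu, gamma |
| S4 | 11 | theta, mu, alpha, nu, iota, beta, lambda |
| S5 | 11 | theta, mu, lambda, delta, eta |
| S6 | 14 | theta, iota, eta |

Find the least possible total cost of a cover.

S1, S4 together cover every point (S1 ∪ S4 = {theta, mu, alpha, nu, iota, beta, lambda, gamma, epsilon, delta, eta, zeta}); total cost 14 + 11 = 25.
The greedy pick S2, S5, S1 costs 31; no covering selection beats 25.

25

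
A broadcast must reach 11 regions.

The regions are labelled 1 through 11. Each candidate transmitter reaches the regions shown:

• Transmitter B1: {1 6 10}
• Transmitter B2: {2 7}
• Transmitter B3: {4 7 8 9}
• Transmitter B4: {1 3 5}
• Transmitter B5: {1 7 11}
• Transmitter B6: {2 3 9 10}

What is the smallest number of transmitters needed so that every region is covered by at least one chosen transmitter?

B1 and B2 and B3 and B4 and B5 together: B1 ∪ B2 ∪ B3 ∪ B4 ∪ B5 = {1, 2, 3, 4, 5, 6, 7, 8, 9, 10, 11} — every region is covered.
No 4 of the 6 transmitters cover everything (all 15 combinations miss at least one region), so 5 is optimal.

5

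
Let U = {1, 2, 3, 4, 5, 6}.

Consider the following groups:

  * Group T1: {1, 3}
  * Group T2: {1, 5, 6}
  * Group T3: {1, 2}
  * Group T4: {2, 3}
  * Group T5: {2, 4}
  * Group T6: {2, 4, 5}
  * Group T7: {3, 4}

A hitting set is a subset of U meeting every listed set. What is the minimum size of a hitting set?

The 3 elements {2, 3, 5} hit every group.
No choice of 2 elements meets every group, so 3 is the minimum.

3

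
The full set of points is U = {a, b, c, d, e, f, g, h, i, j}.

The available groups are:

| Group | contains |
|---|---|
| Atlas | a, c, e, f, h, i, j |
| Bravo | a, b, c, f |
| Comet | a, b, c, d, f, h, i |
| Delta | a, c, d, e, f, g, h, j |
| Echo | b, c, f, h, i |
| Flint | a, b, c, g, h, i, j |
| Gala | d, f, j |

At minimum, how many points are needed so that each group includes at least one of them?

2

T = {f, g} meets every group (each contains at least one member of T), and |T| = 2.
No single point lies in every group, so at least 2 are needed and 2 is optimal.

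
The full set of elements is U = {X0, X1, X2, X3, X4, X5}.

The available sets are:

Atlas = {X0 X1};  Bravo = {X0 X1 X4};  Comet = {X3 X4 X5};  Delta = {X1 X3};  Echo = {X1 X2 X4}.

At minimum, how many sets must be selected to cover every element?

Atlas and Comet and Echo together: Atlas ∪ Comet ∪ Echo = {X0, X1, X2, X3, X4, X5} — every element is covered.
Only Echo contains X2, so Echo is forced; the remaining 3 elements need at least 2 more sets (each remaining set adds at most 2) — so at least 3 sets are needed, and 3 is optimal.

3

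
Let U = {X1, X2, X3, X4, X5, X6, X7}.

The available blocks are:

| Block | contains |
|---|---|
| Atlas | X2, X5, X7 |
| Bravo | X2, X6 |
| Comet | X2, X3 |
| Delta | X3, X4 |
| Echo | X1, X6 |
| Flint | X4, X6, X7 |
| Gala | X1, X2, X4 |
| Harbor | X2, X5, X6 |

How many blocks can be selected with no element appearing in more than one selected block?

Atlas, Delta, Echo are pairwise disjoint (Atlas={X2,X5,X7}; Delta={X3,X4}; Echo={X1,X6}).
Every remaining block overlaps one of these, and no 4 of the listed blocks are pairwise disjoint, so 3 is the maximum.

3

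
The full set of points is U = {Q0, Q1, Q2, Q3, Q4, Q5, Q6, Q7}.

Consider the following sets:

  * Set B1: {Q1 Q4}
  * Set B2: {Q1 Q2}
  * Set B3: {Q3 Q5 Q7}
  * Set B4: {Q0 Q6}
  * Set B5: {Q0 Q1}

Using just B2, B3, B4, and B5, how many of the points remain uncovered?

Union of B2, B3, B4, B5 = {Q0, Q1, Q2, Q3, Q5, Q6, Q7}.
Not covered: Q4 — 1 point.

1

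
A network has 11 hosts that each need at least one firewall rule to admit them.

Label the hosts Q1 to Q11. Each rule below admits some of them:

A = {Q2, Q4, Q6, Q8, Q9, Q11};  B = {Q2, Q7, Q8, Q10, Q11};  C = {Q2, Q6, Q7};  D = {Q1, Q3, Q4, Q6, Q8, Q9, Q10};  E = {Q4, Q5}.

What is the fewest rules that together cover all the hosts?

Take {B, D, E}. Their union is {Q1, Q2, Q3, Q4, Q5, Q6, Q7, Q8, Q9, Q10, Q11}, which is all 11 hosts.
Only D contains Q1, so D is forced; the remaining 4 hosts need at least 2 more rules (each remaining rule adds at most 3) — so at least 3 rules are needed, and 3 is optimal.

3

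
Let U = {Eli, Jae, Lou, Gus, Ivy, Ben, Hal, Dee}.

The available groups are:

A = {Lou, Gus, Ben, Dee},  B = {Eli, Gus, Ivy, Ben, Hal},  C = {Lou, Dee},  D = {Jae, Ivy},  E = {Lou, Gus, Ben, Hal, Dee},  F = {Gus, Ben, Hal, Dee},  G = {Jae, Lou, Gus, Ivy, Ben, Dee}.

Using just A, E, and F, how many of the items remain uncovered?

3

Union of A, E, F = {Lou, Gus, Ben, Hal, Dee}.
Not covered: Eli, Jae, Ivy — 3 items.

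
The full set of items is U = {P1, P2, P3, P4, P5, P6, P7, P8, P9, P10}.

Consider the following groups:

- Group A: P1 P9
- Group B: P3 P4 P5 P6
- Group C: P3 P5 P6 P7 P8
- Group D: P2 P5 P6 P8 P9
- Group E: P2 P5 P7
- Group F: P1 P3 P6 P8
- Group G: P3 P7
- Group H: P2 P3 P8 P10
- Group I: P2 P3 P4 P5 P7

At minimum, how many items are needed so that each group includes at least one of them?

Take T = {P3, P7, P9}. Each listed group contains at least one of these, so T is a hitting set of size 3.
No choice of 2 items meets every group, so 3 is the minimum.

3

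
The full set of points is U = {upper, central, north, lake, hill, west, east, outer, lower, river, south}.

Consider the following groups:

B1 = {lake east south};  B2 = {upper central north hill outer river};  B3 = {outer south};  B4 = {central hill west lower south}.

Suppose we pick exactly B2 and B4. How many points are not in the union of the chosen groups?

Union of B2, B4 = {upper, central, north, hill, west, outer, lower, river, south}.
Not covered: lake, east — 2 points.

2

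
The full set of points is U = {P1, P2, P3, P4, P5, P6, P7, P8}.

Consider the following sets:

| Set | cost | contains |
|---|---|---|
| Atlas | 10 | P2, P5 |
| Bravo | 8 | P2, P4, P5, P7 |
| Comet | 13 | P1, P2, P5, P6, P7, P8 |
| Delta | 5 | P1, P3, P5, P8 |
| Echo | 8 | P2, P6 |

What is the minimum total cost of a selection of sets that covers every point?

21

Bravo, Delta, Echo together cover every point (Bravo ∪ Delta ∪ Echo = {P1, P2, P3, P4, P5, P6, P7, P8}); total cost 8 + 5 + 8 = 21.
No covering selection has total cost below 21.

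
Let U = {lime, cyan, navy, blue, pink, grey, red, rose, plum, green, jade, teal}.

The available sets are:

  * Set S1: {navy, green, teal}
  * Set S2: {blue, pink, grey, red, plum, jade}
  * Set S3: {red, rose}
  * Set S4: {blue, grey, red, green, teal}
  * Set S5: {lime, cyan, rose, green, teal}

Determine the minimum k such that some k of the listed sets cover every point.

3

Take {S1, S2, S5}. Their union is {lime, cyan, navy, blue, pink, grey, red, rose, plum, green, jade, teal}, which is all 12 points.
Only S5 contains lime, so S5 is forced; the remaining 7 points need at least 2 more sets (each remaining set adds at most 6) — so at least 3 sets are needed, and 3 is optimal.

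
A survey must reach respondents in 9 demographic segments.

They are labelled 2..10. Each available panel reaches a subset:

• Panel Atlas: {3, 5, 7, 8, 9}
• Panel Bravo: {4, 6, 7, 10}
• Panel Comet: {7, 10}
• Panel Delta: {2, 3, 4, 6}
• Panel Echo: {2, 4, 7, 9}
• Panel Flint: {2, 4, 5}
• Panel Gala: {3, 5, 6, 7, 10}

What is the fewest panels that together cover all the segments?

Take {Atlas, Bravo, Delta}. Their union is {2, 3, 4, 5, 6, 7, 8, 9, 10}, which is all 9 segments.
Only Atlas contains 8, so Atlas is forced; the remaining 4 segments need at least 2 more panels (each remaining panel adds at most 3) — so at least 3 panels are needed, and 3 is optimal.

3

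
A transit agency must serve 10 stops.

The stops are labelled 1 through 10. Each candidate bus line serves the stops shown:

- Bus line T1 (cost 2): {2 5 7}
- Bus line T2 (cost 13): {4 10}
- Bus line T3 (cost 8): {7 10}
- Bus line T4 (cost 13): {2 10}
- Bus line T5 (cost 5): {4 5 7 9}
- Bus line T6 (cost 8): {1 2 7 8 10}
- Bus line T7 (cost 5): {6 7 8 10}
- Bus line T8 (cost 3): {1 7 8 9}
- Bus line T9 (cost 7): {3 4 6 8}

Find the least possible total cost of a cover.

17

T1, T7, T8, T9 together cover every stop (T1 ∪ T7 ∪ T8 ∪ T9 = {1, 2, 3, 4, 5, 6, 7, 8, 9, 10}); total cost 2 + 5 + 3 + 7 = 17.
No covering selection has total cost below 17.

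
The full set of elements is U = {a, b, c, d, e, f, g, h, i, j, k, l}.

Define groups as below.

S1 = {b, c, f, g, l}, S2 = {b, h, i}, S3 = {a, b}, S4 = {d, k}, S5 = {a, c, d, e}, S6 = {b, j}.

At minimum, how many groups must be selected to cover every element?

5

Take {S1, S2, S4, S5, S6}. Their union is {a, b, c, d, e, f, g, h, i, j, k, l}, which is all 12 elements.
No 4 of the 6 groups cover everything (all 15 combinations miss at least one element), so 5 is optimal.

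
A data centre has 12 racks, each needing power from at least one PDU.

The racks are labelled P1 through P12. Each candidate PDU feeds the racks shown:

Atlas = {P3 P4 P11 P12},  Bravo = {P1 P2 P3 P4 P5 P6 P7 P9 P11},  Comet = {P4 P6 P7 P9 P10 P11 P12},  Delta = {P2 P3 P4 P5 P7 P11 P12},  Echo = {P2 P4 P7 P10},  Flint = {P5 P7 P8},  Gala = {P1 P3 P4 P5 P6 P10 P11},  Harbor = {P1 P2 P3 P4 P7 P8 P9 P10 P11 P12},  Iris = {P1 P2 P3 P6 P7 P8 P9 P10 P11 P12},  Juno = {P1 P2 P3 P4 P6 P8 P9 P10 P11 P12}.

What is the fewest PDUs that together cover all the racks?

2

Delta and Juno together: Delta ∪ Juno = {P1, P2, P3, P4, P5, P6, P7, P8, P9, P10, P11, P12} — every rack is covered.
No single PDU has all 12 racks (the largest, Harbor, has 10), so 2 is optimal.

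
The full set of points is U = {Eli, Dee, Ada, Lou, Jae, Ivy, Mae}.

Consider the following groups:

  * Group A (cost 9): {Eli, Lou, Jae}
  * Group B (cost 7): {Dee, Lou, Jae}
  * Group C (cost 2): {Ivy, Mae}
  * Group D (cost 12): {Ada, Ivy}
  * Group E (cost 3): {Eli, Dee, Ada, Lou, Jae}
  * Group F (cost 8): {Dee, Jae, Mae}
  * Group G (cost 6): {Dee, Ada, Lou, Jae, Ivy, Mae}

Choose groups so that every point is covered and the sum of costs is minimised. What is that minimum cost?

5

C, E together cover every point (C ∪ E = {Eli, Dee, Ada, Lou, Jae, Ivy, Mae}); total cost 2 + 3 = 5.
No covering selection has total cost below 5.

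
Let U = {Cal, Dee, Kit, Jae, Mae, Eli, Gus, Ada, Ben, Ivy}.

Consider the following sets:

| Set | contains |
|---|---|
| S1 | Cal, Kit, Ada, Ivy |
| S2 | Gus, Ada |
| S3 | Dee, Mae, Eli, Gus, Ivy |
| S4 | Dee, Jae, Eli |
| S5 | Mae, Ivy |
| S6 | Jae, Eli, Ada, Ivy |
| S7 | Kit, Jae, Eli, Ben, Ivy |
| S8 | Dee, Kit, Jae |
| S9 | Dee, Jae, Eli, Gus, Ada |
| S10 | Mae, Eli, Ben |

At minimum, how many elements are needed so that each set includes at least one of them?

3

The 3 elements {Jae, Mae, Ada} hit every set.
The sets S2, S8, S10 are pairwise disjoint, so any hitting set needs a separate element for each — at least 3. Hence 3 is optimal.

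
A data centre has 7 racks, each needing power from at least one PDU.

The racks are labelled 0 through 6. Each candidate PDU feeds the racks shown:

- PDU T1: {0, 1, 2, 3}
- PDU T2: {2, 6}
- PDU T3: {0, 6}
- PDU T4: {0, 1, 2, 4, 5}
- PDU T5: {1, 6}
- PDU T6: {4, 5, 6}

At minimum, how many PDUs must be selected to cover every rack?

2

T1 and T6 together: T1 ∪ T6 = {0, 1, 2, 3, 4, 5, 6} — every rack is covered.
No single PDU has all 7 racks (the largest, T4, has 5), so 2 is optimal.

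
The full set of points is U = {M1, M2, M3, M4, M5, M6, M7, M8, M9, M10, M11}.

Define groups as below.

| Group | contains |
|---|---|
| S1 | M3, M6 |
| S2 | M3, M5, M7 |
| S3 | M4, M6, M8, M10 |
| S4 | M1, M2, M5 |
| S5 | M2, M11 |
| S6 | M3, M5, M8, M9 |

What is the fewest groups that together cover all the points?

S2, S3, S4, S5, and S6 cover everything between them: the union {M1, M2, M3, M4, M5, M6, M7, M8, M9, M10, M11} is all of U.
No 4 of the 6 groups cover everything (all 15 combinations miss at least one point), so 5 is optimal.

5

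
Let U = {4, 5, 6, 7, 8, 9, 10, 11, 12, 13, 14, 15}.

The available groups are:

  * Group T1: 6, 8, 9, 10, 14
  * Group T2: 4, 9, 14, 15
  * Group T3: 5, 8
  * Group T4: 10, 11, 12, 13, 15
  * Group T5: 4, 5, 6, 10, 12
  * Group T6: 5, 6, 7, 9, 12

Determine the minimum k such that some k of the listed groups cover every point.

4

Take {T1, T2, T4, T6}. Their union is {4, 5, 6, 7, 8, 9, 10, 11, 12, 13, 14, 15}, which is all 12 points.
No 3 of the 6 groups cover everything (all 20 combinations miss at least one point), so 4 is optimal.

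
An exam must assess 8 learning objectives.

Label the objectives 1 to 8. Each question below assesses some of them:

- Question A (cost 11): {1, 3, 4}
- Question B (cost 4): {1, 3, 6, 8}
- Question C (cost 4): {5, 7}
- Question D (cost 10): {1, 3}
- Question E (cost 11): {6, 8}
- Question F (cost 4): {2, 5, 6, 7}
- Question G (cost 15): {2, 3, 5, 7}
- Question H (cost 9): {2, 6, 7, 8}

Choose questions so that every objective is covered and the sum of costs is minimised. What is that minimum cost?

A, B, F together cover every objective (A ∪ B ∪ F = {1, 2, 3, 4, 5, 6, 7, 8}); total cost 11 + 4 + 4 = 19.
No covering selection has total cost below 19.

19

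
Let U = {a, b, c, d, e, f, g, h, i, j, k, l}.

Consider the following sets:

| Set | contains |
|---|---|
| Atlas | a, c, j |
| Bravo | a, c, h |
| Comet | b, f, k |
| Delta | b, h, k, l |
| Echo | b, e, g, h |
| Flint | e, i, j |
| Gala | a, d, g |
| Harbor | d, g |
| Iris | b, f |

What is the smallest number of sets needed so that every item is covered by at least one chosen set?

Bravo and Comet and Delta and Flint and Harbor together: Bravo ∪ Comet ∪ Delta ∪ Flint ∪ Harbor = {a, b, c, d, e, f, g, h, i, j, k, l} — every item is covered.
No 4 of the 9 sets cover everything (all 126 combinations miss at least one item), so 5 is optimal.

5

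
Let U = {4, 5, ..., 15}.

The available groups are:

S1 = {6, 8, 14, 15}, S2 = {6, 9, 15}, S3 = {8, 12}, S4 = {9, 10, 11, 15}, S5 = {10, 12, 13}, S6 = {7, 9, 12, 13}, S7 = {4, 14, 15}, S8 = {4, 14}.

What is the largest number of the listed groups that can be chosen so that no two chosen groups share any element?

3

S2, S3, S8 are pairwise disjoint (S2={6,9,15}; S3={8,12}; S8={4,14}).
Every remaining group overlaps one of these, and no 4 of the listed groups are pairwise disjoint, so 3 is the maximum.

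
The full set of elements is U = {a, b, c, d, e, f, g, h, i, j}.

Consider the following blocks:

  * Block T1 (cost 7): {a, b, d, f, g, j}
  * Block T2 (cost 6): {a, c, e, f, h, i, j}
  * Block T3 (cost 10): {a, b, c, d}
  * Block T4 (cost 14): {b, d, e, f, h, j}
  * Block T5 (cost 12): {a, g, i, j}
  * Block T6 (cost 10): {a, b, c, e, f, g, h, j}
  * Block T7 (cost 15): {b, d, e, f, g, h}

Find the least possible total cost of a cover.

T1, T2 together cover every element (T1 ∪ T2 = {a, b, c, d, e, f, g, h, i, j}); total cost 7 + 6 = 13.
No covering selection has total cost below 13.

13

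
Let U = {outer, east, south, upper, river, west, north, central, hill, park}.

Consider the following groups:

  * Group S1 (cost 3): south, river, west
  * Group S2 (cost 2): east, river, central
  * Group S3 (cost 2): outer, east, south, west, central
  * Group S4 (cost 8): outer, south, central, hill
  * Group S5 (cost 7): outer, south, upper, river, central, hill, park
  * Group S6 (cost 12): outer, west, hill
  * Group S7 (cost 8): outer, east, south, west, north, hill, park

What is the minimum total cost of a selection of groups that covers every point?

S5, S7 together cover every point (S5 ∪ S7 = {outer, east, south, upper, river, west, north, central, hill, park}); total cost 7 + 8 = 15.
The greedy pick S3, S5, S7 costs 17; no covering selection beats 15.

15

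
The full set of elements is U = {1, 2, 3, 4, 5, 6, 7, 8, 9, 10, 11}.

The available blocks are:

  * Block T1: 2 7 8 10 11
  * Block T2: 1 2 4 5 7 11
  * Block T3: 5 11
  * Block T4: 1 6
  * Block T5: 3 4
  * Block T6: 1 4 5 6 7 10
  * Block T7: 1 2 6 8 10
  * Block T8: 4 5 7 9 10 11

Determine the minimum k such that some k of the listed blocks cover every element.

T5 and T7 and T8 together: T5 ∪ T7 ∪ T8 = {1, 2, 3, 4, 5, 6, 7, 8, 9, 10, 11} — every element is covered.
Only T5 contains 3, so T5 is forced; the remaining 9 elements need at least 2 more blocks (each remaining block adds at most 5) — so at least 3 blocks are needed, and 3 is optimal.

3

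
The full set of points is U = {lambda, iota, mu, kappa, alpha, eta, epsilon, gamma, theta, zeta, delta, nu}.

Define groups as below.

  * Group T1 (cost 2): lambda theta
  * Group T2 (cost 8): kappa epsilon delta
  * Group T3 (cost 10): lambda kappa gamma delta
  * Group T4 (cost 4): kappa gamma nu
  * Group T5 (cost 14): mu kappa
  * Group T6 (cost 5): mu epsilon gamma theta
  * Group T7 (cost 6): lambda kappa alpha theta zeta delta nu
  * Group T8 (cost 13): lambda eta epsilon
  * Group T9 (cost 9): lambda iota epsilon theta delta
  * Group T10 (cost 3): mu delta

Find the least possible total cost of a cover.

33

T6, T7, T8, T9 together cover every point (T6 ∪ T7 ∪ T8 ∪ T9 = {lambda, iota, mu, kappa, alpha, eta, epsilon, gamma, theta, zeta, delta, nu}); total cost 5 + 6 + 13 + 9 = 33.
No covering selection has total cost below 33.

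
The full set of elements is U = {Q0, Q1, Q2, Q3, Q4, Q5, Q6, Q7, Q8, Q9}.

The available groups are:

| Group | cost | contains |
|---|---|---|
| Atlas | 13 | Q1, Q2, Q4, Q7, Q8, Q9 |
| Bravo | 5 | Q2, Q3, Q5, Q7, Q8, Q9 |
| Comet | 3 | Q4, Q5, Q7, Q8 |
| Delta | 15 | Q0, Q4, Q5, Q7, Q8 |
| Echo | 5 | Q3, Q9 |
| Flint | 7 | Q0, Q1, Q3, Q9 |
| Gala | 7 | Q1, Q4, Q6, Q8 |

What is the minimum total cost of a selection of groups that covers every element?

Bravo, Flint, Gala together cover every element (Bravo ∪ Flint ∪ Gala = {Q0, Q1, Q2, Q3, Q4, Q5, Q6, Q7, Q8, Q9}); total cost 5 + 7 + 7 = 19.
The greedy pick Comet, Bravo, Flint, Gala costs 22; no covering selection beats 19.

19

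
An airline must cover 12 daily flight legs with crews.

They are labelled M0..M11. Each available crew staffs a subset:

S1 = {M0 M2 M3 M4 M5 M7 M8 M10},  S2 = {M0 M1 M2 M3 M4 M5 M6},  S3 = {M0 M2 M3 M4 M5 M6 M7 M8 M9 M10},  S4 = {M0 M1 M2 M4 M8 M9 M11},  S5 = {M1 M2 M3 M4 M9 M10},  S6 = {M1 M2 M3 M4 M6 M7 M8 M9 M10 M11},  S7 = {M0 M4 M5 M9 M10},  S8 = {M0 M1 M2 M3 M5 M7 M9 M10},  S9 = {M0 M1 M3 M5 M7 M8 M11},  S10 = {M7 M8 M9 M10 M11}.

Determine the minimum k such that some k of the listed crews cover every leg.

Take {S2, S10}. Their union is {M0, M1, M2, M3, M4, M5, M6, M7, M8, M9, M10, M11}, which is all 12 legs.
No single crew has all 12 legs (the largest, S3, has 10), so 2 is optimal.

2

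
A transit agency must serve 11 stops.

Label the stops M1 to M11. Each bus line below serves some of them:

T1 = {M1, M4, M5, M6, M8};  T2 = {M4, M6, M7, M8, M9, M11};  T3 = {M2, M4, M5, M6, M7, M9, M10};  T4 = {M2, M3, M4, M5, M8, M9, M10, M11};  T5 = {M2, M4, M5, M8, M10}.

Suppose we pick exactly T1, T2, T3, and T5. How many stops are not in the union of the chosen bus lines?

1

Union of T1, T2, T3, T5 = {M1, M2, M4, M5, M6, M7, M8, M9, M10, M11}.
Not covered: M3 — 1 stop.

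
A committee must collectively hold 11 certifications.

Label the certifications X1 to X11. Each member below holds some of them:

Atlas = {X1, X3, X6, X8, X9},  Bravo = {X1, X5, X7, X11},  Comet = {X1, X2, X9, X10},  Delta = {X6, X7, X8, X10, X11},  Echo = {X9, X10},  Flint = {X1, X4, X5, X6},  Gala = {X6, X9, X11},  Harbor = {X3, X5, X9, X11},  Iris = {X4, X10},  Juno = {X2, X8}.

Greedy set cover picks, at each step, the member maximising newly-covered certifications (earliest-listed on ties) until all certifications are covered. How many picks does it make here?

Greedy: pick Atlas (covers 5 new) → pick Bravo (covers 3 new) → pick Comet (covers 2 new) → pick Flint (covers 1 new). Total picks: 4.

4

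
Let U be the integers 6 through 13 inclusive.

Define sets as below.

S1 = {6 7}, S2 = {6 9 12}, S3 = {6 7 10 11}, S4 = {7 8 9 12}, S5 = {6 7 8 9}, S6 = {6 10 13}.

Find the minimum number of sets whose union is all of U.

S3 and S4 and S6 together: S3 ∪ S4 ∪ S6 = {6, 7, 8, 9, 10, 11, 12, 13} — every point is covered.
Only S3 contains 11, so S3 is forced; the remaining 4 points need at least 2 more sets (each remaining set adds at most 3) — so at least 3 sets are needed, and 3 is optimal.

3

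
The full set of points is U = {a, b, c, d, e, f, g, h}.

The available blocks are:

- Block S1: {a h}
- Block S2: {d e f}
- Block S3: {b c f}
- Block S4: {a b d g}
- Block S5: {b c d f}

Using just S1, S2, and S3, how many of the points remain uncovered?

1

Union of S1, S2, S3 = {a, b, c, d, e, f, h}.
Not covered: g — 1 point.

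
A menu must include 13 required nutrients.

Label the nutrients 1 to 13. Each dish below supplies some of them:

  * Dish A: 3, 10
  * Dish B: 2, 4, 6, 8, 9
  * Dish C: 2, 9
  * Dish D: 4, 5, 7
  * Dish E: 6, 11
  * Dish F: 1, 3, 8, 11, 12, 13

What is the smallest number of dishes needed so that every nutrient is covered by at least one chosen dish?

4

Take {A, B, D, F}. Their union is {1, 2, 3, 4, 5, 6, 7, 8, 9, 10, 11, 12, 13}, which is all 13 nutrients.
Only A contains 10, so A is forced; the remaining 11 nutrients need at least 3 more dishes (each remaining dish adds at most 5) — so at least 4 dishes are needed, and 4 is optimal.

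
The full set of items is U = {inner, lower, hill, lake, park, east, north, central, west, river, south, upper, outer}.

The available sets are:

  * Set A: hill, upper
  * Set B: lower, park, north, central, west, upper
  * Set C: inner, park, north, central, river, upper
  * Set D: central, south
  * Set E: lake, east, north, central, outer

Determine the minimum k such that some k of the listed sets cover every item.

Take {A, B, C, D, E}. Their union is {inner, lower, hill, lake, park, east, north, central, west, river, south, upper, outer}, which is all 13 items.
No 4 of the 5 sets cover everything (all 5 combinations miss at least one item), so 5 is optimal.

5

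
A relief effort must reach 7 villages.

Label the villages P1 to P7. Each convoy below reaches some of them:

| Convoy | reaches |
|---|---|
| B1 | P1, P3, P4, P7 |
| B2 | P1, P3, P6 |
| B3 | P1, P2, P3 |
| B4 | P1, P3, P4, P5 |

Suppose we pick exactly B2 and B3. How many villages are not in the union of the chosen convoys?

3

Union of B2, B3 = {P1, P2, P3, P6}.
Not covered: P4, P5, P7 — 3 villages.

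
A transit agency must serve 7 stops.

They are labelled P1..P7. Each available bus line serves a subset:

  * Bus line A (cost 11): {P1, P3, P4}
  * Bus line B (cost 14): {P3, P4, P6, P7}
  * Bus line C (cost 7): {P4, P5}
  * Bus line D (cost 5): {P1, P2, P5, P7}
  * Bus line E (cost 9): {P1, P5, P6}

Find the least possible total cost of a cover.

B, D together cover every stop (B ∪ D = {P1, P2, P3, P4, P5, P6, P7}); total cost 14 + 5 = 19.
No covering selection has total cost below 19.

19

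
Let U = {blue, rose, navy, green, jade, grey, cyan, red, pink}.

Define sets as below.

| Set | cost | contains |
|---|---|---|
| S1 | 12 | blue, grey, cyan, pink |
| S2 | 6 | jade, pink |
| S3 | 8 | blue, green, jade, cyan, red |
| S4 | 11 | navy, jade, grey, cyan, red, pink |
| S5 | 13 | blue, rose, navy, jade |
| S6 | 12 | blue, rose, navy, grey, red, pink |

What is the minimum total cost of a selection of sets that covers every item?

S3, S6 together cover every item (S3 ∪ S6 = {blue, rose, navy, green, jade, grey, cyan, red, pink}); total cost 8 + 12 = 20.
No covering selection has total cost below 20.

20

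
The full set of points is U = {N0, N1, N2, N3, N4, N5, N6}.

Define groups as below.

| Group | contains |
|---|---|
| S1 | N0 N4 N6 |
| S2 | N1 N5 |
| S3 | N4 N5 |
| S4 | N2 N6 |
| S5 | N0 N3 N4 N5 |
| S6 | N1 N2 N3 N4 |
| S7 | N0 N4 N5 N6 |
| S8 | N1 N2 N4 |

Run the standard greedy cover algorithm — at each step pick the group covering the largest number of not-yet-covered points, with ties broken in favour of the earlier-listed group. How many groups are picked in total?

Greedy: pick S5 (covers 4 new) → pick S4 (covers 2 new) → pick S2 (covers 1 new). Total picks: 3.
(The true minimum cover uses only 2 groups, so greedy is not optimal here.)

3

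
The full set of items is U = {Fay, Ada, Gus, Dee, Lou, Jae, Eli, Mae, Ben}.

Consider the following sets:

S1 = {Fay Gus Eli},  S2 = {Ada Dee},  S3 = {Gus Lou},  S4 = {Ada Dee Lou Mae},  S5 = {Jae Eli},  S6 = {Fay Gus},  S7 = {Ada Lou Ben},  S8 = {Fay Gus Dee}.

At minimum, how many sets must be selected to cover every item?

S4 and S5 and S6 and S7 together: S4 ∪ S5 ∪ S6 ∪ S7 = {Fay, Ada, Gus, Dee, Lou, Jae, Eli, Mae, Ben} — every item is covered.
No 3 of the 8 sets cover everything (all 56 combinations miss at least one item), so 4 is optimal.

4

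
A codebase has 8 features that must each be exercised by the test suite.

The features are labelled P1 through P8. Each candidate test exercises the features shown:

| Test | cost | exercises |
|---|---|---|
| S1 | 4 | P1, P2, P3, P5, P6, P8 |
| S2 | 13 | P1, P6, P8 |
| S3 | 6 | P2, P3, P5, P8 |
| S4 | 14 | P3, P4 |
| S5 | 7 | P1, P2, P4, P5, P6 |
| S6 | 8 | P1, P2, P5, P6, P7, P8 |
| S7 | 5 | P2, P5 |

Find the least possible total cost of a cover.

19

S1, S5, S6 together cover every feature (S1 ∪ S5 ∪ S6 = {P1, P2, P3, P4, P5, P6, P7, P8}); total cost 4 + 7 + 8 = 19.
No covering selection has total cost below 19.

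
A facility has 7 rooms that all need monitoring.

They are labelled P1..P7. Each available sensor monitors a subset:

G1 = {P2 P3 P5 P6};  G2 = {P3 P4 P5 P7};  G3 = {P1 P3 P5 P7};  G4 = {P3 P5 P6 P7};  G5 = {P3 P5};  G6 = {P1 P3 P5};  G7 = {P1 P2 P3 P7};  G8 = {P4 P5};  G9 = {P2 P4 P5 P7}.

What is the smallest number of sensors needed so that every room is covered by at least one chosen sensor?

3

G1 and G6 and G9 together: G1 ∪ G6 ∪ G9 = {P1, P2, P3, P4, P5, P6, P7} — every room is covered.
No 2 of the 9 sensors cover everything (all 36 combinations miss at least one room), so 3 is optimal.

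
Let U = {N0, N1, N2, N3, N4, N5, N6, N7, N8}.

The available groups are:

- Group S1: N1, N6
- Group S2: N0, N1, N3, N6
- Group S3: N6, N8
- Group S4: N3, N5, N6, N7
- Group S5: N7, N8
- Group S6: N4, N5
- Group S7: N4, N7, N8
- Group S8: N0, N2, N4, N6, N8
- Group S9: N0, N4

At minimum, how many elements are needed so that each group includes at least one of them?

The 3 elements {N4, N6, N8} hit every group.
The groups S1, S5, S6 are pairwise disjoint, so any hitting set needs a separate element for each — at least 3. Hence 3 is optimal.

3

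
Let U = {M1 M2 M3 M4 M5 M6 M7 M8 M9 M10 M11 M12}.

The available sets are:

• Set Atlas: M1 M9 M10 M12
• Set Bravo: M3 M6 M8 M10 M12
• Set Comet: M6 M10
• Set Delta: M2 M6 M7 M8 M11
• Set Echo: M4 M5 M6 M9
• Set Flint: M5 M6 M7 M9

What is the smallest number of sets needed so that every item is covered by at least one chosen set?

4

Atlas, Bravo, Delta, and Echo cover everything between them: the union {M1, M2, M3, M4, M5, M6, M7, M8, M9, M10, M11, M12} is all of U.
Only Bravo contains M3, so Bravo is forced; the remaining 7 items need at least 3 more sets (each remaining set adds at most 3) — so at least 4 sets are needed, and 4 is optimal.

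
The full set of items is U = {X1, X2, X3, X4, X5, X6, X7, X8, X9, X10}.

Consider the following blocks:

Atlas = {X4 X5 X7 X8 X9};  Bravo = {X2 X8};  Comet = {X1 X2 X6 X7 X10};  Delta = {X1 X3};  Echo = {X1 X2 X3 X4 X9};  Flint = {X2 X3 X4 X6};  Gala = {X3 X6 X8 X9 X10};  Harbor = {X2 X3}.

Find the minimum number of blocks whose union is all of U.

3

Atlas, Echo, and Gala cover everything between them: the union {X1, X2, X3, X4, X5, X6, X7, X8, X9, X10} is all of U.
Only Atlas contains X5, so Atlas is forced; the remaining 5 items need at least 2 more blocks (each remaining block adds at most 4) — so at least 3 blocks are needed, and 3 is optimal.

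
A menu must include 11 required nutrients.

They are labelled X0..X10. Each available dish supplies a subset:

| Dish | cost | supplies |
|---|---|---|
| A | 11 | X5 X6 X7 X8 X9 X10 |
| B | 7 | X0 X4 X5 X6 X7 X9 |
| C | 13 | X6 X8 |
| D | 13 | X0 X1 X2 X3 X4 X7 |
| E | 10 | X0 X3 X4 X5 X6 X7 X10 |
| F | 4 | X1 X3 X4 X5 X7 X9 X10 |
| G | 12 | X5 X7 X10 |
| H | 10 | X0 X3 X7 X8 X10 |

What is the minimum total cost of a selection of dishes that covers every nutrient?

24

A, D together cover every nutrient (A ∪ D = {X0, X1, X2, X3, X4, X5, X6, X7, X8, X9, X10}); total cost 11 + 13 = 24.
The greedy pick F, B, H, D costs 34; no covering selection beats 24.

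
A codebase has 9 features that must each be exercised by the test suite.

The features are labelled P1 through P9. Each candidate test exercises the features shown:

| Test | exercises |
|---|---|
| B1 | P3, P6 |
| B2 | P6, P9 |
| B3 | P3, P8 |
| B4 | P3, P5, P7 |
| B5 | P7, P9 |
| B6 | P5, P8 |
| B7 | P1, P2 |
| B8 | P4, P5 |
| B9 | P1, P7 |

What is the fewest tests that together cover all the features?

5

Take {B1, B3, B5, B7, B8}. Their union is {P1, P2, P3, P4, P5, P6, P7, P8, P9}, which is all 9 features.
Only B8 contains P4, so B8 is forced; the remaining 7 features need at least 4 more tests (each remaining test adds at most 2) — so at least 5 tests are needed, and 5 is optimal.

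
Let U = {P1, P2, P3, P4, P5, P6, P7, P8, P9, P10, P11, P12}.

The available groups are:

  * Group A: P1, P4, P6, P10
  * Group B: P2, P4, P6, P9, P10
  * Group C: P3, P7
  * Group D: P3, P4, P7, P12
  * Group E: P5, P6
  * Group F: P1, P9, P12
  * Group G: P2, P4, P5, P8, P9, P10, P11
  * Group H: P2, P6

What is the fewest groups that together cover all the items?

A and D and G together: A ∪ D ∪ G = {P1, P2, P3, P4, P5, P6, P7, P8, P9, P10, P11, P12} — every item is covered.
Only G contains P8, so G is forced; the remaining 5 items need at least 2 more groups (each remaining group adds at most 3) — so at least 3 groups are needed, and 3 is optimal.

3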